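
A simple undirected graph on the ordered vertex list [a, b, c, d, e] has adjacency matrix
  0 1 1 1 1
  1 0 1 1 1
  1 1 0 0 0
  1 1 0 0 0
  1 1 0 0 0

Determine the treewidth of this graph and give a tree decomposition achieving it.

Every bag has size at most 3, so the width is 3 − 1 = 2 and tw(G) ≤ 2. Conversely, {a, b, d} is a clique of size 3, and the vertices of any clique must share a bag in every tree decomposition; so some bag has ≥ 3 vertices and tw(G) ≥ 2. Combining the bounds, tw(G) = 2.

Treewidth 2.
One such decomposition:
Bags: B1 = {a, b, d}  B2 = {a, b, e}  B3 = {a, b, c}
Tree: B1–B2, B1–B3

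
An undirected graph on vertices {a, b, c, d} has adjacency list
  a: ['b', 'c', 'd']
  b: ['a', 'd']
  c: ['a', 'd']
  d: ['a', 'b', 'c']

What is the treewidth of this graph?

2

A width-2 tree decomposition is:
Bags: B1 = {a, b, d}  B2 = {a, c, d}
Tree: B1–B2
The largest bag has 3 vertices, giving width 2; this decomposition certifies tw(G) ≤ 2. For the lower bound, the 3 vertices {a, c, d} are pairwise adjacent, and any tree decomposition puts a clique entirely inside one bag — forcing width ≥ 2. Combining the bounds, tw(G) = 2.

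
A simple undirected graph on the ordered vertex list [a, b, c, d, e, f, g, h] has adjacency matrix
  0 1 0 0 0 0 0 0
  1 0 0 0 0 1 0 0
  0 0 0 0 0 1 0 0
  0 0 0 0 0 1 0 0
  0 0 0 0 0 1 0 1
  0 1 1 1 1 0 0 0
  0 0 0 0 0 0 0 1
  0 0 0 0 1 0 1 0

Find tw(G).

A width-1 tree decomposition is:
Bags: B1 = {e, f}  B2 = {e, h}  B3 = {b, f}  B4 = {a, b}  B5 = {c, f}  B6 = {g, h}  B7 = {d, f}
Tree: B1–B2, B1–B3, B3–B4, B1–B5, B2–B6, B3–B7
Every bag has size at most 2, so the width is 2 − 1 = 1 and tw(G) ≤ 1. G has an edge, so its treewidth is at least 1. Hence tw(G) = 1 exactly.

1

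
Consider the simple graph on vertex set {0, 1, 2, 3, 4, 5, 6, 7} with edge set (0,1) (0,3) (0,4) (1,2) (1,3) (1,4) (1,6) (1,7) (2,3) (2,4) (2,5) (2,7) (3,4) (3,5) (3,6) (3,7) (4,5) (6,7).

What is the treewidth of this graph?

A width-3 tree decomposition is:
Bags: B1 = {1, 2, 3, 7}  B2 = {1, 2, 3, 4}  B3 = {0, 1, 3, 4}  B4 = {2, 3, 4, 5}  B5 = {1, 3, 6, 7}
Tree: B1–B2, B2–B3, B2–B4, B1–B5
The largest bag has 4 vertices, giving width 3; this decomposition certifies tw(G) ≤ 3. For the lower bound, the 4 vertices {0, 1, 3, 4} are pairwise adjacent, and any tree decomposition puts a clique entirely inside one bag — forcing width ≥ 3. Combining the bounds, tw(G) = 3.

3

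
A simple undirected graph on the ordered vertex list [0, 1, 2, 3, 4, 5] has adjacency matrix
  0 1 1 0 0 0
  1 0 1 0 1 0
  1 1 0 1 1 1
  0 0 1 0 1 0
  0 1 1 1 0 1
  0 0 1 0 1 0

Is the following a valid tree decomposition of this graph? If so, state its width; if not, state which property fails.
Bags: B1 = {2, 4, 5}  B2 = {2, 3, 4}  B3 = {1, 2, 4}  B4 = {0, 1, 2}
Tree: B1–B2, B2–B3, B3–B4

Vertex coverage: the bags together contain {0, 1, 2, 3, 4, 5}, the full vertex set. Edge coverage: each edge of G has both endpoints in at least one bag. Running intersection: for every vertex, the bags containing it form a connected subtree. All three properties hold, so this is a valid tree decomposition of width max|bag| − 1 = 2, and hence tw(G) ≤ 2.

Yes; width 2.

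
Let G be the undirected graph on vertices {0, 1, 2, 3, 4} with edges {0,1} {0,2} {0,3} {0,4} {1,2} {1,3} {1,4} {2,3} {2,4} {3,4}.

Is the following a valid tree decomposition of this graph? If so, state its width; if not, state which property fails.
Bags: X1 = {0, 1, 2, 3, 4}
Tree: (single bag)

Checking the three conditions: (i) the bags cover all of {0, 1, 2, 3, 4}; (ii) for each edge, some bag contains both endpoints; (iii) the bags containing any fixed vertex form a subtree. All hold, so the decomposition is valid with width 5 − 1 = 4.

Yes; width 4.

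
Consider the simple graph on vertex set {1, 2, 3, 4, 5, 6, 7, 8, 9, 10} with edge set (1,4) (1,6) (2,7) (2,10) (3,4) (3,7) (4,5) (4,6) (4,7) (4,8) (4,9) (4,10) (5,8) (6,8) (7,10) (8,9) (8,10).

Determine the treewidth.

A width-2 tree decomposition is:
Bags: B1 = {4, 8, 10}  B2 = {4, 6, 8}  B3 = {4, 7, 10}  B4 = {2, 7, 10}  B5 = {4, 5, 8}  B6 = {4, 8, 9}  B7 = {1, 4, 6}  B8 = {3, 4, 7}
Tree: B1–B2, B1–B3, B3–B4, B2–B5, B5–B6, B2–B7, B3–B8
The largest bag has 3 vertices, giving width 2; this decomposition certifies tw(G) ≤ 2. On the other hand G contains the 3-clique {2, 7, 10}. A clique must lie in a single bag of any decomposition, so no decomposition can have width below 2. Combining the bounds, tw(G) = 2.

2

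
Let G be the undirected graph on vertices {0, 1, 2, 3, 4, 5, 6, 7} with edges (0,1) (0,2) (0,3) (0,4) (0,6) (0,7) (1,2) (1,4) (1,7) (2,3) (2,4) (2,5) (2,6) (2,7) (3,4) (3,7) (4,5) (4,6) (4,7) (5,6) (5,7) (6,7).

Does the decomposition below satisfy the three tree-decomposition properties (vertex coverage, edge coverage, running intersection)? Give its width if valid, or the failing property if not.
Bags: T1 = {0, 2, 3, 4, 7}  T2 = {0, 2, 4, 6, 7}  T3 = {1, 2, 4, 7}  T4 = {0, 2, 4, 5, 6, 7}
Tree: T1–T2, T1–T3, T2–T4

A tree decomposition must satisfy three properties: every vertex lies in some bag; for every edge, both endpoints lie together in some bag; and for every vertex, the bags containing it form a connected subtree. Here edge (0,1) lies in no bag, so the decomposition is invalid.

No — edge (0,1) lies in no bag.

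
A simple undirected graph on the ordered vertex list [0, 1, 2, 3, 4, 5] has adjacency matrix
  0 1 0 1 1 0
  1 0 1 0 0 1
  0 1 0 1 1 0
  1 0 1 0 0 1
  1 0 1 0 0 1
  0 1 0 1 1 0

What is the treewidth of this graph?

A width-3 tree decomposition is:
Bags: B1 = {1, 2, 3, 4}  B2 = {1, 3, 4, 5}  B3 = {0, 1, 3, 4}
Tree: B1–B2, B2–B3
Every bag has size at most 4, so the width is 4 − 1 = 3 and tw(G) ≤ 3. For the lower bound: the 4 vertex sets {2,4}, {3,5}, {1}, {0} are disjoint, each induces a connected subgraph, and every pair is joined by at least one edge of G. Contracting each set to a single vertex therefore yields K_{4} as a minor, and since treewidth is minor-monotone, tw(G) ≥ tw(K_{4}) = 3. Hence tw(G) = 3 exactly.

3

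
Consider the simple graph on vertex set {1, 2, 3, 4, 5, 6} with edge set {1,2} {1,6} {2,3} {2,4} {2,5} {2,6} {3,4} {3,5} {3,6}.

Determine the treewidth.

2

A width-2 tree decomposition is:
Bags: B1 = {2, 3, 6}  B2 = {1, 2, 6}  B3 = {2, 3, 5}  B4 = {2, 3, 4}
Tree: B1–B2, B1–B3, B3–B4
Every bag has size at most 3, so the width is 3 − 1 = 2 and tw(G) ≤ 2. On the other hand G contains the 3-clique {1, 2, 6}. A clique must lie in a single bag of any decomposition, so no decomposition can have width below 2. Therefore the treewidth is 2.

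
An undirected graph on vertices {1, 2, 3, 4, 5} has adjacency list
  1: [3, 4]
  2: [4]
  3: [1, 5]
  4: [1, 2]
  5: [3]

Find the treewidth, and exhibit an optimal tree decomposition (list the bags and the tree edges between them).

Each bag holds 2 vertices, so the decomposition has width 1, which upper-bounds the treewidth. Since G has at least one edge (e.g. 2–4), it is not an edgeless graph, so tw(G) ≥ 1. Combining the bounds, tw(G) = 1.

Treewidth 1.
One optimal decomposition is:
Bags: B1 = {2, 4}  B2 = {1, 4}  B3 = {1, 3}  B4 = {3, 5}
Tree: B1–B2, B2–B3, B3–B4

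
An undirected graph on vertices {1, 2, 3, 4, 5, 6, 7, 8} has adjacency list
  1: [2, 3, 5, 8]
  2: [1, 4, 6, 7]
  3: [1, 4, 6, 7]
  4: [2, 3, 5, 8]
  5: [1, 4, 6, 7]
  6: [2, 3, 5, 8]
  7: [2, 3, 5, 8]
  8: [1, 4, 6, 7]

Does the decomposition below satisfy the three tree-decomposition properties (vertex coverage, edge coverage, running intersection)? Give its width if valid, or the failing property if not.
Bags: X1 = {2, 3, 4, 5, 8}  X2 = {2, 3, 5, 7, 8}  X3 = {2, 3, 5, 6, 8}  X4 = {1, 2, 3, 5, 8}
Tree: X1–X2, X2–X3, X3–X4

Yes; width 4.

Checking the three conditions: (i) the bags cover all of {1, 2, 3, 4, 5, 6, 7, 8}; (ii) for each edge, some bag contains both endpoints; (iii) the bags containing any fixed vertex form a subtree. All hold, so the decomposition is valid with width 5 − 1 = 4.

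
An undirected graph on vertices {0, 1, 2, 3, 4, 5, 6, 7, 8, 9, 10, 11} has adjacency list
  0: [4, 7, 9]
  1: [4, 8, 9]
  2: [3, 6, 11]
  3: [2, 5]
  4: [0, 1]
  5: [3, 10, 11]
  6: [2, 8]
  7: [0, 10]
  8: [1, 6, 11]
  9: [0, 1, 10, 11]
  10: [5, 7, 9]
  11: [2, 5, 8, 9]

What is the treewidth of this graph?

3

A width-3 tree decomposition is:
Bags: B1 = {2, 3, 6, 8}  B2 = {2, 3, 8, 11}  B3 = {3, 5, 8, 11}  B4 = {1, 5, 8, 11}  B5 = {1, 5, 9, 11}  B6 = {1, 5, 9, 10}  B7 = {1, 4, 9, 10}  B8 = {0, 4, 9, 10}  B9 = {0, 4, 7, 10}
Tree: B1–B2, B2–B3, B3–B4, B4–B5, B5–B6, B6–B7, B7–B8, B8–B9
Each bag holds 4 vertices, so the decomposition has width 3, which upper-bounds the treewidth. For the lower bound: the 4 vertex sets {2,3,6}, {8}, {11}, {1,5,9,10} are disjoint, each induces a connected subgraph, and every pair is joined by at least one edge of G. Contracting each set to a single vertex therefore yields K_{4} as a minor, and since treewidth is minor-monotone, tw(G) ≥ tw(K_{4}) = 3. The upper and lower bounds meet at 3, so that is the treewidth.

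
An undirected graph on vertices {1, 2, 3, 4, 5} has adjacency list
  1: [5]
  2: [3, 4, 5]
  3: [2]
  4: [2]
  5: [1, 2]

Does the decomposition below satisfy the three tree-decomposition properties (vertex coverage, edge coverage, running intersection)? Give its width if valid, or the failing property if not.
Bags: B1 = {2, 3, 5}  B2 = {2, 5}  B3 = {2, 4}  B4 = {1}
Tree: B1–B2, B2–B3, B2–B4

A tree decomposition must satisfy three properties: every vertex lies in some bag; for every edge, both endpoints lie together in some bag; and for every vertex, the bags containing it form a connected subtree. Here edge (5,1) lies in no bag, so the decomposition is invalid.

No — edge (5,1) lies in no bag.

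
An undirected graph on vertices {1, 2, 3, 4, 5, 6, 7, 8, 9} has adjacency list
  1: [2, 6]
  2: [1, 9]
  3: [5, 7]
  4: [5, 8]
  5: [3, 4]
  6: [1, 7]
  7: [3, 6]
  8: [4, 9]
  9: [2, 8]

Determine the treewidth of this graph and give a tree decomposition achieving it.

Treewidth 2.
One optimal decomposition is:
Bags: B1 = {1, 2, 9}  B2 = {1, 8, 9}  B3 = {1, 4, 8}  B4 = {1, 4, 5}  B5 = {1, 3, 5}  B6 = {1, 3, 7}  B7 = {1, 6, 7}
Tree: B1–B2, B2–B3, B3–B4, B4–B5, B5–B6, B6–B7

Every bag has size at most 3, so the width is 3 − 1 = 2 and tw(G) ≤ 2. Since 1–2–9–8–4–5–3–7–6–1 is a cycle in G, G is not acyclic. Forests are exactly the graphs of treewidth ≤ 1, so tw(G) ≥ 2. Hence tw(G) = 2 exactly.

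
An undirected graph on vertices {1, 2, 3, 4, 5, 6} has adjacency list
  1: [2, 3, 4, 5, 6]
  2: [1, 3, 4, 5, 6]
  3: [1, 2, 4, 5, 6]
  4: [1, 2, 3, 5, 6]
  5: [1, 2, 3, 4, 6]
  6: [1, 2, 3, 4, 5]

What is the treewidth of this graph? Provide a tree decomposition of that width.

A single bag containing all 6 vertices is trivially a valid decomposition of width 5. Conversely, {1, 2, 3, 4, 5, 6} is a clique of size 6, and the vertices of any clique must share a bag in every tree decomposition; so some bag has ≥ 6 vertices and tw(G) ≥ 5. Therefore the treewidth is 5.

Treewidth 5.
One optimal decomposition is:
Bags: B1 = {1, 2, 3, 4, 5, 6}
Tree: (single bag)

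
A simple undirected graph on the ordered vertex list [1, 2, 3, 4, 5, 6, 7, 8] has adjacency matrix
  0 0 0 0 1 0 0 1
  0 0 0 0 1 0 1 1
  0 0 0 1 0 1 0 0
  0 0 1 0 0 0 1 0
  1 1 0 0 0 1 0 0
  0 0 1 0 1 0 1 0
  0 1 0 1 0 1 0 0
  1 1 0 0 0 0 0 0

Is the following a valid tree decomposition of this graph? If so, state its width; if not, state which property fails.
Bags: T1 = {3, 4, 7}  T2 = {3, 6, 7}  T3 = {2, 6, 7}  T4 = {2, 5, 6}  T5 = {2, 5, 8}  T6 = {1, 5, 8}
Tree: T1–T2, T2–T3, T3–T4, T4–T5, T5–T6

Yes; width 2.

Checking the three conditions: (i) the bags cover all of {1, 2, 3, 4, 5, 6, 7, 8}; (ii) for each edge, some bag contains both endpoints; (iii) the bags containing any fixed vertex form a subtree. All hold, so the decomposition is valid with width 3 − 1 = 2.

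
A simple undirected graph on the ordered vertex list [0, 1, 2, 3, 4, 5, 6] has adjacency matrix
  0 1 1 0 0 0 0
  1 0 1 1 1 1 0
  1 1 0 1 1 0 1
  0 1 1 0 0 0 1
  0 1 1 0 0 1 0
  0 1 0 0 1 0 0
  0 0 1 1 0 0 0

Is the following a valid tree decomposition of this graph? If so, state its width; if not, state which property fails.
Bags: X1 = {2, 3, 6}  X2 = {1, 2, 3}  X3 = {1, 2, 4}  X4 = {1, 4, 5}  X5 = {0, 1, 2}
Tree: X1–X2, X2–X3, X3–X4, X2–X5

Yes; width 2.

Every vertex of G appears in some bag (union = {0, 1, 2, 3, 4, 5, 6}); every edge is covered by a bag; and for each vertex v the set of bags containing v is connected in the bag tree. The decomposition is therefore valid. The largest bag has 3 vertices, so the width is 2.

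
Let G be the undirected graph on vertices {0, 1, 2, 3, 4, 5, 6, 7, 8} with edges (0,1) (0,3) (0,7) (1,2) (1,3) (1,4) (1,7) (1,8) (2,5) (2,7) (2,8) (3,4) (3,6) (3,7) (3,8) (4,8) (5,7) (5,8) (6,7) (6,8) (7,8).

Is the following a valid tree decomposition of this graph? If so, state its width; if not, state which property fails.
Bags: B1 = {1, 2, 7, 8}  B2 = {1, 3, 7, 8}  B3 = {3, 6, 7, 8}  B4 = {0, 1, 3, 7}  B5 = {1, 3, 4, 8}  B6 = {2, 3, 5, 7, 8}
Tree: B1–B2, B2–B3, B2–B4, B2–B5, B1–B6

No — bags containing vertex 3 are not connected in the tree.

A tree decomposition must satisfy three properties: every vertex lies in some bag; for every edge, both endpoints lie together in some bag; and for every vertex, the bags containing it form a connected subtree. Here bags containing vertex 3 are not connected in the tree, so the decomposition is invalid.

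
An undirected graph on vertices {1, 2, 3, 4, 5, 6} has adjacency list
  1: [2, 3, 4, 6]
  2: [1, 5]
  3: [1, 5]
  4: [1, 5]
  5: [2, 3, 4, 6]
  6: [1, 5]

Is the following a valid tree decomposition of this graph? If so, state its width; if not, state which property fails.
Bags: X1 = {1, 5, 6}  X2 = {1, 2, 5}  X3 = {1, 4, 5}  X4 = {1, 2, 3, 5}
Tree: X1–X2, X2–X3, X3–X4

No — bags containing vertex 2 are not connected in the tree.

A tree decomposition must satisfy three properties: every vertex lies in some bag; for every edge, both endpoints lie together in some bag; and for every vertex, the bags containing it form a connected subtree. Here bags containing vertex 2 are not connected in the tree, so the decomposition is invalid.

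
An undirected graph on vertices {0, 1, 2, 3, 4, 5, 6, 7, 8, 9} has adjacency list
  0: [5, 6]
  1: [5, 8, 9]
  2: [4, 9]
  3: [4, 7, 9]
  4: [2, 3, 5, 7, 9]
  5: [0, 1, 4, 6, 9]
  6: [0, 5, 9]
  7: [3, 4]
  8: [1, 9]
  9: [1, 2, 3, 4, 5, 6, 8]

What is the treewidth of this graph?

2

A width-2 tree decomposition is:
Bags: B1 = {1, 5, 9}  B2 = {4, 5, 9}  B3 = {3, 4, 9}  B4 = {1, 8, 9}  B5 = {5, 6, 9}  B6 = {0, 5, 6}  B7 = {3, 4, 7}  B8 = {2, 4, 9}
Tree: B1–B2, B2–B3, B1–B4, B1–B5, B5–B6, B3–B7, B3–B8
Each bag holds 3 vertices, so the decomposition has width 2, which upper-bounds the treewidth. For the lower bound, the 3 vertices {0, 5, 6} are pairwise adjacent, and any tree decomposition puts a clique entirely inside one bag — forcing width ≥ 2. Therefore the treewidth is 2.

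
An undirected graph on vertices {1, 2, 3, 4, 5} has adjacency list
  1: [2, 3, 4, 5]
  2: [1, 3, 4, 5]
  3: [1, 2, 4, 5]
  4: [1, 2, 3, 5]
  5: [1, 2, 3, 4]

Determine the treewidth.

A width-4 tree decomposition is:
Bags: B1 = {1, 2, 3, 4, 5}
Tree: (single bag)
A single bag containing all 5 vertices is trivially a valid decomposition of width 4. For the lower bound, the 5 vertices {1, 2, 3, 4, 5} are pairwise adjacent, and any tree decomposition puts a clique entirely inside one bag — forcing width ≥ 4. Combining the bounds, tw(G) = 4.

4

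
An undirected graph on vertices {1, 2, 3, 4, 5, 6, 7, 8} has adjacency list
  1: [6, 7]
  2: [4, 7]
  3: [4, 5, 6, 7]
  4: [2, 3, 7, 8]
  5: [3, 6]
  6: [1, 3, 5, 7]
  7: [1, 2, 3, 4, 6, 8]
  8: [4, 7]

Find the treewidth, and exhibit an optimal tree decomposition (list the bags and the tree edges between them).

The largest bag has 3 vertices, giving width 2; this decomposition certifies tw(G) ≤ 2. Conversely, {3, 5, 6} is a clique of size 3, and the vertices of any clique must share a bag in every tree decomposition; so some bag has ≥ 3 vertices and tw(G) ≥ 2. Combining the bounds, tw(G) = 2.

Treewidth 2.
One such decomposition:
Bags: B1 = {3, 6, 7}  B2 = {3, 4, 7}  B3 = {4, 7, 8}  B4 = {3, 5, 6}  B5 = {2, 4, 7}  B6 = {1, 6, 7}
Tree: B1–B2, B2–B3, B1–B4, B2–B5, B1–B6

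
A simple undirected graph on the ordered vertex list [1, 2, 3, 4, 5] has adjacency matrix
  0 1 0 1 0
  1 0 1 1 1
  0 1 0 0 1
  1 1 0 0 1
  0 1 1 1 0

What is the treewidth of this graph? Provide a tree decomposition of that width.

Treewidth 2.
Bags: B1 = {2, 4, 5}  B2 = {2, 3, 5}  B3 = {1, 2, 4}
Tree: B1–B2, B1–B3

Each bag holds 3 vertices, so the decomposition has width 2, which upper-bounds the treewidth. Conversely, {2, 3, 5} is a clique of size 3, and the vertices of any clique must share a bag in every tree decomposition; so some bag has ≥ 3 vertices and tw(G) ≥ 2. Combining the bounds, tw(G) = 2.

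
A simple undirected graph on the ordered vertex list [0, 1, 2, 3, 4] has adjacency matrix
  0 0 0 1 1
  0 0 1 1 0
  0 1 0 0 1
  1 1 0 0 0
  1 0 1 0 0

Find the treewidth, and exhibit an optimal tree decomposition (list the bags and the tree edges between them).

Each bag holds 3 vertices, so the decomposition has width 2, which upper-bounds the treewidth. Since 3–0–4–2–1–3 is a cycle in G, G is not acyclic. Forests are exactly the graphs of treewidth ≤ 1, so tw(G) ≥ 2. Therefore the treewidth is 2.

Treewidth 2.
Bags: B1 = {0, 3, 4}  B2 = {2, 3, 4}  B3 = {1, 2, 3}
Tree: B1–B2, B2–B3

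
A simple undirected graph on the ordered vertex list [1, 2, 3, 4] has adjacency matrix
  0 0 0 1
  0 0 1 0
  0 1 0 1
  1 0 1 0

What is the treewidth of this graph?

1

A width-1 tree decomposition is:
Bags: B1 = {1, 4}  B2 = {3, 4}  B3 = {2, 3}
Tree: B1–B2, B2–B3
Every bag has size at most 2, so the width is 2 − 1 = 1 and tw(G) ≤ 1. Since G has at least one edge (e.g. 1–4), it is not an edgeless graph, so tw(G) ≥ 1. Hence tw(G) = 1 exactly.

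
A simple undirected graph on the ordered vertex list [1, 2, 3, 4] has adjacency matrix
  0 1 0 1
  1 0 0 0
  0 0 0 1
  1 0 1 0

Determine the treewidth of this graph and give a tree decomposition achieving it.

Every bag has size at most 2, so the width is 2 − 1 = 1 and tw(G) ≤ 1. G has an edge, so its treewidth is at least 1. The upper and lower bounds meet at 1, so that is the treewidth.

Treewidth 1.
Bags: B1 = {1, 4}  B2 = {3, 4}  B3 = {1, 2}
Tree: B1–B2, B1–B3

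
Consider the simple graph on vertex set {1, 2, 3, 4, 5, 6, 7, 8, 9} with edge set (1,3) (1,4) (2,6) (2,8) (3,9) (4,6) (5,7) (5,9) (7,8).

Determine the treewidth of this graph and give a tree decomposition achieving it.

Treewidth 2.
Bags: B1 = {1, 3, 9}  B2 = {1, 5, 9}  B3 = {1, 5, 7}  B4 = {1, 7, 8}  B5 = {1, 2, 8}  B6 = {1, 2, 6}  B7 = {1, 4, 6}
Tree: B1–B2, B2–B3, B3–B4, B4–B5, B5–B6, B6–B7

The largest bag has 3 vertices, giving width 2; this decomposition certifies tw(G) ≤ 2. The edges 1–3–9–5–7–8–2–6–4–1 form a cycle, so G is not a tree and its treewidth is at least 2. Combining the bounds, tw(G) = 2.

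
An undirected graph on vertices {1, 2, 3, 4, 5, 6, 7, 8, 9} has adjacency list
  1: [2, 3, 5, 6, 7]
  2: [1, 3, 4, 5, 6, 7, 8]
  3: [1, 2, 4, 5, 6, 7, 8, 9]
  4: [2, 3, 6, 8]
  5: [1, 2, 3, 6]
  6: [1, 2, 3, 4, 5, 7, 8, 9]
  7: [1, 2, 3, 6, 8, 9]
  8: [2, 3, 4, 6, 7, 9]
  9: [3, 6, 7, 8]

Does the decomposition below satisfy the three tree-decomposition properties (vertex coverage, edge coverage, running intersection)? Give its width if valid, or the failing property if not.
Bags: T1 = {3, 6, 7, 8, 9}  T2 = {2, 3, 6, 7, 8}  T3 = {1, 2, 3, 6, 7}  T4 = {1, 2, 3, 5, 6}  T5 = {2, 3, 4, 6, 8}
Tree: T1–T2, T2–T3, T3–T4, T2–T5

Yes; width 4.

Vertex coverage: the bags together contain {1, 2, 3, 4, 5, 6, 7, 8, 9}, the full vertex set. Edge coverage: each edge of G has both endpoints in at least one bag. Running intersection: for every vertex, the bags containing it form a connected subtree. All three properties hold, so this is a valid tree decomposition of width max|bag| − 1 = 4, and hence tw(G) ≤ 4.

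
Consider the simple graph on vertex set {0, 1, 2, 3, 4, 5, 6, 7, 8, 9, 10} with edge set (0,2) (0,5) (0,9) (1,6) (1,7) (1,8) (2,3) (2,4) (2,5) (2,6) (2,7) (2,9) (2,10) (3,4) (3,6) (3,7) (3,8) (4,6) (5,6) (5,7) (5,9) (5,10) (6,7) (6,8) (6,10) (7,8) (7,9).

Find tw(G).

3

A width-3 tree decomposition is:
Bags: B1 = {2, 3, 6, 7}  B2 = {2, 5, 6, 7}  B3 = {2, 5, 7, 9}  B4 = {2, 5, 6, 10}  B5 = {2, 3, 4, 6}  B6 = {3, 6, 7, 8}  B7 = {1, 6, 7, 8}  B8 = {0, 2, 5, 9}
Tree: B1–B2, B2–B3, B2–B4, B1–B5, B1–B6, B6–B7, B3–B8
Every bag has size at most 4, so the width is 4 − 1 = 3 and tw(G) ≤ 3. Conversely, {1, 6, 7, 8} is a clique of size 4, and the vertices of any clique must share a bag in every tree decomposition; so some bag has ≥ 4 vertices and tw(G) ≥ 3. Combining the bounds, tw(G) = 3.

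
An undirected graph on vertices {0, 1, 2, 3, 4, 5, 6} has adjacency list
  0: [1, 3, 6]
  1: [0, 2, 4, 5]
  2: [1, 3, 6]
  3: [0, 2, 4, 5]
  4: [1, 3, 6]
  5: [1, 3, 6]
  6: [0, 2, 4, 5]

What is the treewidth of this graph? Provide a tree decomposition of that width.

Treewidth 3.
One such decomposition:
Bags: B1 = {1, 3, 5, 6}  B2 = {0, 1, 3, 6}  B3 = {1, 3, 4, 6}  B4 = {1, 2, 3, 6}
Tree: B1–B2, B2–B3, B3–B4

Every bag has size at most 4, so the width is 4 − 1 = 3 and tw(G) ≤ 3. For the lower bound: the 4 vertex sets {1,5}, {0,3}, {6}, {4} are disjoint, each induces a connected subgraph, and every pair is joined by at least one edge of G. Contracting each set to a single vertex therefore yields K_{4} as a minor, and since treewidth is minor-monotone, tw(G) ≥ tw(K_{4}) = 3. Combining the bounds, tw(G) = 3.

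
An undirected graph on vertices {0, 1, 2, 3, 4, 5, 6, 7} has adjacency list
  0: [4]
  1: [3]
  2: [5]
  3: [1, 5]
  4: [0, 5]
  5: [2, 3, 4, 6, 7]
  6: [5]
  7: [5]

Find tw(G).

A width-1 tree decomposition is:
Bags: B1 = {1, 3}  B2 = {3, 5}  B3 = {4, 5}  B4 = {0, 4}  B5 = {5, 7}  B6 = {2, 5}  B7 = {5, 6}
Tree: B1–B2, B2–B3, B3–B4, B2–B5, B3–B6, B2–B7
The largest bag has 2 vertices, giving width 1; this decomposition certifies tw(G) ≤ 1. G has an edge, so its treewidth is at least 1. The upper and lower bounds meet at 1, so that is the treewidth.

1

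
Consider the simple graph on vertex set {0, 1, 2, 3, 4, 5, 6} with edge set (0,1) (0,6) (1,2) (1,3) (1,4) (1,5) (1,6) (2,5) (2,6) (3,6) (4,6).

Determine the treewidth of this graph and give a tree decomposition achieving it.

Treewidth 2.
One such decomposition:
Bags: B1 = {1, 2, 6}  B2 = {1, 4, 6}  B3 = {1, 2, 5}  B4 = {1, 3, 6}  B5 = {0, 1, 6}
Tree: B1–B2, B1–B3, B2–B4, B1–B5

Each bag holds 3 vertices, so the decomposition has width 2, which upper-bounds the treewidth. On the other hand G contains the 3-clique {1, 2, 5}. A clique must lie in a single bag of any decomposition, so no decomposition can have width below 2. The upper and lower bounds meet at 2, so that is the treewidth.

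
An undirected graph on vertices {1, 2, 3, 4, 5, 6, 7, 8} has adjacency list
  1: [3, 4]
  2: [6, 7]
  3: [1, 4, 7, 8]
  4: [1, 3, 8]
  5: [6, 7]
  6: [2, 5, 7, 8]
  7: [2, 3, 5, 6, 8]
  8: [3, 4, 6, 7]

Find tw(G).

2

A width-2 tree decomposition is:
Bags: B1 = {3, 7, 8}  B2 = {6, 7, 8}  B3 = {2, 6, 7}  B4 = {5, 6, 7}  B5 = {3, 4, 8}  B6 = {1, 3, 4}
Tree: B1–B2, B2–B3, B3–B4, B1–B5, B5–B6
Each bag holds 3 vertices, so the decomposition has width 2, which upper-bounds the treewidth. Conversely, {1, 3, 4} is a clique of size 3, and the vertices of any clique must share a bag in every tree decomposition; so some bag has ≥ 3 vertices and tw(G) ≥ 2. Combining the bounds, tw(G) = 2.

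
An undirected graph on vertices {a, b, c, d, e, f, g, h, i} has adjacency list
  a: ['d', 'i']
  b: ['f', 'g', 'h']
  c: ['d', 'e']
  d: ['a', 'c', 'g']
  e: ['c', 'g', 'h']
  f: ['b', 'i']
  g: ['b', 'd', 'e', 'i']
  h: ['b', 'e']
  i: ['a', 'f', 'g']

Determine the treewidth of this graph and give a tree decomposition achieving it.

Treewidth 3.
One optimal decomposition is:
Bags: B1 = {a, b, f, i}  B2 = {a, b, g, i}  B3 = {a, b, d, g}  B4 = {b, d, g, h}  B5 = {d, e, g, h}  B6 = {c, d, e, h}
Tree: B1–B2, B2–B3, B3–B4, B4–B5, B5–B6

Every bag has size at most 4, so the width is 4 − 1 = 3 and tw(G) ≤ 3. For the lower bound: the 4 vertex sets {a,f,i}, {b}, {g}, {c,d,e,h} are disjoint, each induces a connected subgraph, and every pair is joined by at least one edge of G. Contracting each set to a single vertex therefore yields K_{4} as a minor, and since treewidth is minor-monotone, tw(G) ≥ tw(K_{4}) = 3. Combining the bounds, tw(G) = 3.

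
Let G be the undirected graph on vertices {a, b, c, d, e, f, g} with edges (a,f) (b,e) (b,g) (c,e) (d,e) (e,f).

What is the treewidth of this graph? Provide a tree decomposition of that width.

Treewidth 1.
Bags: B1 = {b, e}  B2 = {d, e}  B3 = {e, f}  B4 = {c, e}  B5 = {b, g}  B6 = {a, f}
Tree: B1–B2, B1–B3, B1–B4, B1–B5, B3–B6

Every bag has size at most 2, so the width is 2 − 1 = 1 and tw(G) ≤ 1. Any graph with an edge has treewidth ≥ 1, and G has the edge b–e. Therefore the treewidth is 1.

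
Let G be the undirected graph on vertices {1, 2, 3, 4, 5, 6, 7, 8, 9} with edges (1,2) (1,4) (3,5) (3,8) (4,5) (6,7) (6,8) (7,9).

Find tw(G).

1

A width-1 tree decomposition is:
Bags: B1 = {1, 2}  B2 = {1, 4}  B3 = {4, 5}  B4 = {3, 5}  B5 = {3, 8}  B6 = {6, 8}  B7 = {6, 7}  B8 = {7, 9}
Tree: B1–B2, B2–B3, B3–B4, B4–B5, B5–B6, B6–B7, B7–B8
Every bag has size at most 2, so the width is 2 − 1 = 1 and tw(G) ≤ 1. Any graph with an edge has treewidth ≥ 1, and G has the edge 2–1. Combining the bounds, tw(G) = 1.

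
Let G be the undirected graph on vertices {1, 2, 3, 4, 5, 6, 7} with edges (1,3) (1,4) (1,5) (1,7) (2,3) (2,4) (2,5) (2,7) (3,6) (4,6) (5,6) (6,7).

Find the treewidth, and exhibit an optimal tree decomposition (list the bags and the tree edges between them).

Treewidth 3.
Bags: B1 = {1, 2, 6, 7}  B2 = {1, 2, 3, 6}  B3 = {1, 2, 4, 6}  B4 = {1, 2, 5, 6}
Tree: B1–B2, B2–B3, B3–B4

The largest bag has 4 vertices, giving width 3; this decomposition certifies tw(G) ≤ 3. For the lower bound: the 4 vertex sets {6,7}, {1,3}, {2}, {4} are disjoint, each induces a connected subgraph, and every pair is joined by at least one edge of G. Contracting each set to a single vertex therefore yields K_{4} as a minor, and since treewidth is minor-monotone, tw(G) ≥ tw(K_{4}) = 3. The upper and lower bounds meet at 3, so that is the treewidth.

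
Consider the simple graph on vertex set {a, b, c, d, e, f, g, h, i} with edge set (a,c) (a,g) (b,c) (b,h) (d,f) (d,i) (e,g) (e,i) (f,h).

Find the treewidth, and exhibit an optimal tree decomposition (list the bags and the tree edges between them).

The largest bag has 3 vertices, giving width 2; this decomposition certifies tw(G) ≤ 2. The edges e–i–d–f–h–b–c–a–g–e form a cycle, so G is not a tree and its treewidth is at least 2. Therefore the treewidth is 2.

Treewidth 2.
One optimal decomposition is:
Bags: B1 = {d, e, i}  B2 = {d, e, f}  B3 = {e, f, h}  B4 = {b, e, h}  B5 = {b, c, e}  B6 = {a, c, e}  B7 = {a, e, g}
Tree: B1–B2, B2–B3, B3–B4, B4–B5, B5–B6, B6–B7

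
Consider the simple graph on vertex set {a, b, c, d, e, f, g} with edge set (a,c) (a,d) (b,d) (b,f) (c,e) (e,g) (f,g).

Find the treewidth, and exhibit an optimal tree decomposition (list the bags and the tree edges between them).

The largest bag has 3 vertices, giving width 2; this decomposition certifies tw(G) ≤ 2. The edges c–e–g–f–b–d–a–c form a cycle, so G is not a tree and its treewidth is at least 2. Combining the bounds, tw(G) = 2.

Treewidth 2.
One such decomposition:
Bags: B1 = {c, e, g}  B2 = {c, f, g}  B3 = {b, c, f}  B4 = {b, c, d}  B5 = {a, c, d}
Tree: B1–B2, B2–B3, B3–B4, B4–B5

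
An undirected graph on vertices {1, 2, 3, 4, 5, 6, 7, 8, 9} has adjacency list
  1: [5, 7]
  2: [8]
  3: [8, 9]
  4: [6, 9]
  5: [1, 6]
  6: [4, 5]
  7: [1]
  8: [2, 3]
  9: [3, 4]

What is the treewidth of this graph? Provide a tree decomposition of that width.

The largest bag has 2 vertices, giving width 1; this decomposition certifies tw(G) ≤ 1. Any graph with an edge has treewidth ≥ 1, and G has the edge 2–8. Therefore the treewidth is 1.

Treewidth 1.
One such decomposition:
Bags: B1 = {2, 8}  B2 = {3, 8}  B3 = {3, 9}  B4 = {4, 9}  B5 = {4, 6}  B6 = {5, 6}  B7 = {1, 5}  B8 = {1, 7}
Tree: B1–B2, B2–B3, B3–B4, B4–B5, B5–B6, B6–B7, B7–B8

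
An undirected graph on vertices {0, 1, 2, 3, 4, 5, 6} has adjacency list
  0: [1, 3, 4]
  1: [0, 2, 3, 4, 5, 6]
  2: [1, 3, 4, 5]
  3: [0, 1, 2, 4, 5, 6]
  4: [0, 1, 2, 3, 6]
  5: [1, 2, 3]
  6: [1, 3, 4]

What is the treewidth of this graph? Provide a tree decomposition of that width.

Every bag has size at most 4, so the width is 4 − 1 = 3 and tw(G) ≤ 3. On the other hand G contains the 4-clique {0, 1, 3, 4}. A clique must lie in a single bag of any decomposition, so no decomposition can have width below 3. Therefore the treewidth is 3.

Treewidth 3.
One such decomposition:
Bags: B1 = {0, 1, 3, 4}  B2 = {1, 2, 3, 4}  B3 = {1, 2, 3, 5}  B4 = {1, 3, 4, 6}
Tree: B1–B2, B2–B3, B2–B4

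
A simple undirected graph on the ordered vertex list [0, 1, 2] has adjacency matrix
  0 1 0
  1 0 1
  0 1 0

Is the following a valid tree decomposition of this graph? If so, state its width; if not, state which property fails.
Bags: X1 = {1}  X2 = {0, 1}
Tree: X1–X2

No — vertex 2 appears in no bag.

A tree decomposition must satisfy three properties: every vertex lies in some bag; for every edge, both endpoints lie together in some bag; and for every vertex, the bags containing it form a connected subtree. Here vertex 2 appears in no bag, so the decomposition is invalid.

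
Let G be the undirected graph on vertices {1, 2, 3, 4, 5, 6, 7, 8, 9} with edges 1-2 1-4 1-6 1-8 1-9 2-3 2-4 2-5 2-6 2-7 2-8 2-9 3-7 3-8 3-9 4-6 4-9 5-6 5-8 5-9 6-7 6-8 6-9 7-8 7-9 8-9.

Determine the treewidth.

4

A width-4 tree decomposition is:
Bags: B1 = {2, 6, 7, 8, 9}  B2 = {2, 5, 6, 8, 9}  B3 = {1, 2, 6, 8, 9}  B4 = {1, 2, 4, 6, 9}  B5 = {2, 3, 7, 8, 9}
Tree: B1–B2, B2–B3, B3–B4, B1–B5
Each bag holds 5 vertices, so the decomposition has width 4, which upper-bounds the treewidth. On the other hand G contains the 5-clique {2, 3, 7, 8, 9}. A clique must lie in a single bag of any decomposition, so no decomposition can have width below 4. The upper and lower bounds meet at 4, so that is the treewidth.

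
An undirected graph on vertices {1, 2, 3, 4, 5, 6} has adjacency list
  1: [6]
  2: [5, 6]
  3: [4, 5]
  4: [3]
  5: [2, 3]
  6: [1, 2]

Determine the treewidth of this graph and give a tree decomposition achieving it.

Every bag has size at most 2, so the width is 2 − 1 = 1 and tw(G) ≤ 1. Any graph with an edge has treewidth ≥ 1, and G has the edge 1–6. Combining the bounds, tw(G) = 1.

Treewidth 1.
Bags: B1 = {1, 6}  B2 = {2, 6}  B3 = {2, 5}  B4 = {3, 5}  B5 = {3, 4}
Tree: B1–B2, B2–B3, B3–B4, B4–B5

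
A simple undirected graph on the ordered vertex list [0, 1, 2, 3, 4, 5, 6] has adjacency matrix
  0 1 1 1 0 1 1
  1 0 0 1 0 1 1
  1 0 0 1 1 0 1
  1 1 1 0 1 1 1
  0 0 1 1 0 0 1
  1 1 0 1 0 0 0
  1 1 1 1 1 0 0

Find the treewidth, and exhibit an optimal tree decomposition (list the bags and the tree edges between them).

Every bag has size at most 4, so the width is 4 − 1 = 3 and tw(G) ≤ 3. Conversely, {0, 1, 3, 5} is a clique of size 4, and the vertices of any clique must share a bag in every tree decomposition; so some bag has ≥ 4 vertices and tw(G) ≥ 3. Hence tw(G) = 3 exactly.

Treewidth 3.
One optimal decomposition is:
Bags: B1 = {0, 2, 3, 6}  B2 = {0, 1, 3, 6}  B3 = {0, 1, 3, 5}  B4 = {2, 3, 4, 6}
Tree: B1–B2, B2–B3, B1–B4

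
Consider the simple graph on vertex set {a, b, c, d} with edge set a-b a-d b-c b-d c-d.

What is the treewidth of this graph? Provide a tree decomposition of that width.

Treewidth 2.
One optimal decomposition is:
Bags: B1 = {b, c, d}  B2 = {a, b, d}
Tree: B1–B2

Each bag holds 3 vertices, so the decomposition has width 2, which upper-bounds the treewidth. For the lower bound, the 3 vertices {b, c, d} are pairwise adjacent, and any tree decomposition puts a clique entirely inside one bag — forcing width ≥ 2. Therefore the treewidth is 2.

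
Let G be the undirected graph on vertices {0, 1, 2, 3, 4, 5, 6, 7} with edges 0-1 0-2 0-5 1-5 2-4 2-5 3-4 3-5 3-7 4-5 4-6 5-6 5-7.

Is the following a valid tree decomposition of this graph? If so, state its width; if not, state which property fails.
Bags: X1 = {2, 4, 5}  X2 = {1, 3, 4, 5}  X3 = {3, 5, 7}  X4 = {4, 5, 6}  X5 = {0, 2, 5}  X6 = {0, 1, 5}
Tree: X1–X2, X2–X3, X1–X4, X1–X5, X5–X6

No — bags containing vertex 1 are not connected in the tree.

A tree decomposition must satisfy three properties: every vertex lies in some bag; for every edge, both endpoints lie together in some bag; and for every vertex, the bags containing it form a connected subtree. Here bags containing vertex 1 are not connected in the tree, so the decomposition is invalid.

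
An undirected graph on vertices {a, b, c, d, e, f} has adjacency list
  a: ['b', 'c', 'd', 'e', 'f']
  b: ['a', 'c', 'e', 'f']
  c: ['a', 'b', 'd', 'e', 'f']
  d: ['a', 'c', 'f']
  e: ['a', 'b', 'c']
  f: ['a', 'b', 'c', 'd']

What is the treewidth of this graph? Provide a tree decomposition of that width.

Treewidth 3.
Bags: B1 = {a, b, c, f}  B2 = {a, c, d, f}  B3 = {a, b, c, e}
Tree: B1–B2, B1–B3

The largest bag has 4 vertices, giving width 3; this decomposition certifies tw(G) ≤ 3. Conversely, {a, b, c, e} is a clique of size 4, and the vertices of any clique must share a bag in every tree decomposition; so some bag has ≥ 4 vertices and tw(G) ≥ 3. Hence tw(G) = 3 exactly.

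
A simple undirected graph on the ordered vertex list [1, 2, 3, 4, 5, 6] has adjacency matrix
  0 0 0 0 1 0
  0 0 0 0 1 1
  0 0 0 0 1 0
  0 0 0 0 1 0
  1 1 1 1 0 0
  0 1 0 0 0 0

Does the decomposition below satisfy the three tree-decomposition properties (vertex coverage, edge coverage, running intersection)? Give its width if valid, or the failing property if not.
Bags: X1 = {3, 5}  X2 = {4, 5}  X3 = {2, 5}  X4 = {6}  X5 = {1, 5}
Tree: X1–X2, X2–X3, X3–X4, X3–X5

No — edge (2,6) lies in no bag.

A tree decomposition must satisfy three properties: every vertex lies in some bag; for every edge, both endpoints lie together in some bag; and for every vertex, the bags containing it form a connected subtree. Here edge (2,6) lies in no bag, so the decomposition is invalid.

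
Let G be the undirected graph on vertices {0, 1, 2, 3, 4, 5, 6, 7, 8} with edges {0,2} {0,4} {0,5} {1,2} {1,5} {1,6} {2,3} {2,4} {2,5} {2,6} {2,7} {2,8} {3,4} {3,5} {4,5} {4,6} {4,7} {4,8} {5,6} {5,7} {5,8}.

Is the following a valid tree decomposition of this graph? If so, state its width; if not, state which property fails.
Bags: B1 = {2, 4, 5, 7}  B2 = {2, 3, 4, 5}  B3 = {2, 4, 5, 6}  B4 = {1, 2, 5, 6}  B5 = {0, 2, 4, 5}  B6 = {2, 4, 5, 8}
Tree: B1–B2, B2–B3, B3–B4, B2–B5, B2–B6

Yes; width 3.

Every vertex of G appears in some bag (union = {0, 1, 2, 3, 4, 5, 6, 7, 8}); every edge is covered by a bag; and for each vertex v the set of bags containing v is connected in the bag tree. The decomposition is therefore valid. The largest bag has 4 vertices, so the width is 3.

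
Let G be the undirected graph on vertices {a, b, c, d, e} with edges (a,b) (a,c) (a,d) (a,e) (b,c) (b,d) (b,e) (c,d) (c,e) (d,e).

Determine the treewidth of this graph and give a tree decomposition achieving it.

Treewidth 4.
Bags: B1 = {a, b, c, d, e}
Tree: (single bag)

With just one bag of size 5, the width is 5 − 1 = 4, so tw(G) ≤ 4. On the other hand G contains the 5-clique {a, b, c, d, e}. A clique must lie in a single bag of any decomposition, so no decomposition can have width below 4. Therefore the treewidth is 4.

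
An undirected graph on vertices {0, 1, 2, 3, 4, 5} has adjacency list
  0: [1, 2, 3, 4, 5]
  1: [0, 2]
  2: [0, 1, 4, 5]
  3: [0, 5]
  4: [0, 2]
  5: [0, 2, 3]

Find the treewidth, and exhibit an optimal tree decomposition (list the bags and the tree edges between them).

Treewidth 2.
Bags: B1 = {0, 2, 4}  B2 = {0, 2, 5}  B3 = {0, 3, 5}  B4 = {0, 1, 2}
Tree: B1–B2, B2–B3, B2–B4

The largest bag has 3 vertices, giving width 2; this decomposition certifies tw(G) ≤ 2. For the lower bound, the 3 vertices {0, 1, 2} are pairwise adjacent, and any tree decomposition puts a clique entirely inside one bag — forcing width ≥ 2. Therefore the treewidth is 2.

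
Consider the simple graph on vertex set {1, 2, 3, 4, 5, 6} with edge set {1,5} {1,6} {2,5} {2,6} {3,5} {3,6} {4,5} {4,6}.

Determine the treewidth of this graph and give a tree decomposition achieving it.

The largest bag has 3 vertices, giving width 2; this decomposition certifies tw(G) ≤ 2. Since 5–4–6–3–5 is a cycle in G, G is not acyclic. Forests are exactly the graphs of treewidth ≤ 1, so tw(G) ≥ 2. Hence tw(G) = 2 exactly.

Treewidth 2.
One optimal decomposition is:
Bags: B1 = {4, 5, 6}  B2 = {3, 5, 6}  B3 = {2, 5, 6}  B4 = {1, 5, 6}
Tree: B1–B2, B2–B3, B3–B4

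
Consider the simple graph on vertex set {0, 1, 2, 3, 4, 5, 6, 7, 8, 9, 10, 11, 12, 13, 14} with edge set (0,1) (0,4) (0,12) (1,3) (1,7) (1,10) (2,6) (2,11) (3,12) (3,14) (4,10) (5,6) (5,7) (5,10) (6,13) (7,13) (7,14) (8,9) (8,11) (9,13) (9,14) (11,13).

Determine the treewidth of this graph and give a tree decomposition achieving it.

Treewidth 3.
One such decomposition:
Bags: B1 = {2, 8, 9, 11}  B2 = {2, 9, 11, 13}  B3 = {2, 6, 9, 13}  B4 = {6, 9, 13, 14}  B5 = {6, 7, 13, 14}  B6 = {5, 6, 7, 14}  B7 = {3, 5, 7, 14}  B8 = {1, 3, 5, 7}  B9 = {1, 3, 5, 10}  B10 = {1, 3, 10, 12}  B11 = {0, 1, 10, 12}  B12 = {0, 4, 10, 12}
Tree: B1–B2, B2–B3, B3–B4, B4–B5, B5–B6, B6–B7, B7–B8, B8–B9, B9–B10, B10–B11, B11–B12

The largest bag has 4 vertices, giving width 3; this decomposition certifies tw(G) ≤ 3. For the lower bound: the 4 vertex sets {2,8,11}, {9}, {13}, {5,6,7,14} are disjoint, each induces a connected subgraph, and every pair is joined by at least one edge of G. Contracting each set to a single vertex therefore yields K_{4} as a minor, and since treewidth is minor-monotone, tw(G) ≥ tw(K_{4}) = 3. The upper and lower bounds meet at 3, so that is the treewidth.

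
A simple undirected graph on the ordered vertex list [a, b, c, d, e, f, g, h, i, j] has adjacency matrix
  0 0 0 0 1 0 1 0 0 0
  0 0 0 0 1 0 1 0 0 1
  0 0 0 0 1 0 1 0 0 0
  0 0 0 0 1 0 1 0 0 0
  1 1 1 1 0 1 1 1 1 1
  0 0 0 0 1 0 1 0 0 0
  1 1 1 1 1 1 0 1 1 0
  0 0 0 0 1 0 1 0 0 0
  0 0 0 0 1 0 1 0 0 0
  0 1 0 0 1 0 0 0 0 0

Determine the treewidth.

2

A width-2 tree decomposition is:
Bags: B1 = {e, g, h}  B2 = {b, e, g}  B3 = {d, e, g}  B4 = {c, e, g}  B5 = {b, e, j}  B6 = {a, e, g}  B7 = {e, g, i}  B8 = {e, f, g}
Tree: B1–B2, B1–B3, B1–B4, B2–B5, B2–B6, B4–B7, B6–B8
The largest bag has 3 vertices, giving width 2; this decomposition certifies tw(G) ≤ 2. On the other hand G contains the 3-clique {d, e, g}. A clique must lie in a single bag of any decomposition, so no decomposition can have width below 2. Combining the bounds, tw(G) = 2.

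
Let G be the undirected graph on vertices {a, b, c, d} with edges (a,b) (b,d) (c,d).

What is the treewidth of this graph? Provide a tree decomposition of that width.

Treewidth 1.
One optimal decomposition is:
Bags: B1 = {b, d}  B2 = {c, d}  B3 = {a, b}
Tree: B1–B2, B1–B3

The largest bag has 2 vertices, giving width 1; this decomposition certifies tw(G) ≤ 1. G has an edge, so its treewidth is at least 1. Combining the bounds, tw(G) = 1.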